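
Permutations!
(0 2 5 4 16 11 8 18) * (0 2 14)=(0 14)(2 5 4 16 11 8 18)=[14, 1, 5, 3, 16, 4, 6, 7, 18, 9, 10, 8, 12, 13, 0, 15, 11, 17, 2]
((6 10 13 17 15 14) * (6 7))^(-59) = (6 15 10 14 13 7 17) = [0, 1, 2, 3, 4, 5, 15, 17, 8, 9, 14, 11, 12, 7, 13, 10, 16, 6]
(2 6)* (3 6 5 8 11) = (2 5 8 11 3 6) = [0, 1, 5, 6, 4, 8, 2, 7, 11, 9, 10, 3]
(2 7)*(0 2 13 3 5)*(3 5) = (0 2 7 13 5) = [2, 1, 7, 3, 4, 0, 6, 13, 8, 9, 10, 11, 12, 5]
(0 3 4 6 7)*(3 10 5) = (0 10 5 3 4 6 7) = [10, 1, 2, 4, 6, 3, 7, 0, 8, 9, 5]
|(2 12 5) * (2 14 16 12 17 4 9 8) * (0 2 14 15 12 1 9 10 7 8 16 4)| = 15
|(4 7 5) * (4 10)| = |(4 7 5 10)| = 4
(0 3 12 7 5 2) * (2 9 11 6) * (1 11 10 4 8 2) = (0 3 12 7 5 9 10 4 8 2)(1 11 6) = [3, 11, 0, 12, 8, 9, 1, 5, 2, 10, 4, 6, 7]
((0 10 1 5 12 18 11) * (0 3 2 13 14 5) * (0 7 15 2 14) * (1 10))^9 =(0 15)(1 2)(3 12)(5 11)(7 13)(14 18) =[15, 2, 1, 12, 4, 11, 6, 13, 8, 9, 10, 5, 3, 7, 18, 0, 16, 17, 14]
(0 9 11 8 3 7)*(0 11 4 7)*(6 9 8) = [8, 1, 2, 0, 7, 5, 9, 11, 3, 4, 10, 6] = (0 8 3)(4 7 11 6 9)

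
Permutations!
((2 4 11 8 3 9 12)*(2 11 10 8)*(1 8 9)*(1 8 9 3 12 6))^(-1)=(1 6 9)(2 11 12 8 3 10 4)=[0, 6, 11, 10, 2, 5, 9, 7, 3, 1, 4, 12, 8]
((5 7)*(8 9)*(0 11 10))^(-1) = (0 10 11)(5 7)(8 9) = [10, 1, 2, 3, 4, 7, 6, 5, 9, 8, 11, 0]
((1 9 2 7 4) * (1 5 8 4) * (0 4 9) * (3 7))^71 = (0 1 7 3 2 9 8 5 4) = [1, 7, 9, 2, 0, 4, 6, 3, 5, 8]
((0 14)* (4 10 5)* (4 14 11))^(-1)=(0 14 5 10 4 11)=[14, 1, 2, 3, 11, 10, 6, 7, 8, 9, 4, 0, 12, 13, 5]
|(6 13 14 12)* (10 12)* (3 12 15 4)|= |(3 12 6 13 14 10 15 4)|= 8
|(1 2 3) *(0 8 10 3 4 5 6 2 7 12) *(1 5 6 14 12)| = |(0 8 10 3 5 14 12)(1 7)(2 4 6)| = 42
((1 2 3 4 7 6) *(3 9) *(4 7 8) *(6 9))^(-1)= (1 6 2)(3 9 7)(4 8)= [0, 6, 1, 9, 8, 5, 2, 3, 4, 7]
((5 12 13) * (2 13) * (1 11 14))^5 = (1 14 11)(2 13 5 12) = [0, 14, 13, 3, 4, 12, 6, 7, 8, 9, 10, 1, 2, 5, 11]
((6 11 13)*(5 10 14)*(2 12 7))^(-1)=(2 7 12)(5 14 10)(6 13 11)=[0, 1, 7, 3, 4, 14, 13, 12, 8, 9, 5, 6, 2, 11, 10]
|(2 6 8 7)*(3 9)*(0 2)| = 10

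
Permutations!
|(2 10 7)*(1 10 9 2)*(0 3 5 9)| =|(0 3 5 9 2)(1 10 7)| =15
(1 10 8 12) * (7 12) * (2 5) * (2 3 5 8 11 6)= (1 10 11 6 2 8 7 12)(3 5)= [0, 10, 8, 5, 4, 3, 2, 12, 7, 9, 11, 6, 1]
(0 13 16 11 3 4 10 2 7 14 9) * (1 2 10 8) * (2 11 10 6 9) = [13, 11, 7, 4, 8, 5, 9, 14, 1, 0, 6, 3, 12, 16, 2, 15, 10] = (0 13 16 10 6 9)(1 11 3 4 8)(2 7 14)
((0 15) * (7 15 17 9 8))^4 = (0 7 9)(8 17 15) = [7, 1, 2, 3, 4, 5, 6, 9, 17, 0, 10, 11, 12, 13, 14, 8, 16, 15]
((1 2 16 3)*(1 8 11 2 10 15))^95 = (16)(1 15 10) = [0, 15, 2, 3, 4, 5, 6, 7, 8, 9, 1, 11, 12, 13, 14, 10, 16]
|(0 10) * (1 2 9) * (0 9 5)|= 6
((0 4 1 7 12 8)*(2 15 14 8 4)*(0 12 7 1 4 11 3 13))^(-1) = (0 13 3 11 12 8 14 15 2) = [13, 1, 0, 11, 4, 5, 6, 7, 14, 9, 10, 12, 8, 3, 15, 2]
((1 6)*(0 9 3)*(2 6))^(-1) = (0 3 9)(1 6 2) = [3, 6, 1, 9, 4, 5, 2, 7, 8, 0]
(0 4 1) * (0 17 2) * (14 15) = [4, 17, 0, 3, 1, 5, 6, 7, 8, 9, 10, 11, 12, 13, 15, 14, 16, 2] = (0 4 1 17 2)(14 15)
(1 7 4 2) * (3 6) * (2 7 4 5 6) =[0, 4, 1, 2, 7, 6, 3, 5] =(1 4 7 5 6 3 2)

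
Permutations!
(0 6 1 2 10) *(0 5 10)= [6, 2, 0, 3, 4, 10, 1, 7, 8, 9, 5]= (0 6 1 2)(5 10)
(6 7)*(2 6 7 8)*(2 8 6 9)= (2 9)= [0, 1, 9, 3, 4, 5, 6, 7, 8, 2]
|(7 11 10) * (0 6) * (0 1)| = 3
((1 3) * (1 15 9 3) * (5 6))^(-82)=(3 9 15)=[0, 1, 2, 9, 4, 5, 6, 7, 8, 15, 10, 11, 12, 13, 14, 3]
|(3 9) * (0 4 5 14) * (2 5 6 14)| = 4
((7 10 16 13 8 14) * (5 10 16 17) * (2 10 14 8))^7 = (2 13 16 7 14 5 17 10) = [0, 1, 13, 3, 4, 17, 6, 14, 8, 9, 2, 11, 12, 16, 5, 15, 7, 10]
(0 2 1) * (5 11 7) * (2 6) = (0 6 2 1)(5 11 7) = [6, 0, 1, 3, 4, 11, 2, 5, 8, 9, 10, 7]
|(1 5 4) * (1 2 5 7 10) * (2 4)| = |(1 7 10)(2 5)| = 6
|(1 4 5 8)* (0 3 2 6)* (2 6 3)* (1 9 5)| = 12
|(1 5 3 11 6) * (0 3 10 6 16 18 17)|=|(0 3 11 16 18 17)(1 5 10 6)|=12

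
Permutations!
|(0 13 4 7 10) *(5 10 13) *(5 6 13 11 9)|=9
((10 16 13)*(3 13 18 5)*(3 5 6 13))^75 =(18) =[0, 1, 2, 3, 4, 5, 6, 7, 8, 9, 10, 11, 12, 13, 14, 15, 16, 17, 18]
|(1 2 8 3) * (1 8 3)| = |(1 2 3 8)| = 4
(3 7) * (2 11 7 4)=[0, 1, 11, 4, 2, 5, 6, 3, 8, 9, 10, 7]=(2 11 7 3 4)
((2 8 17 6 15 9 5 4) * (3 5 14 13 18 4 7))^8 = (2 18 14 15 17)(3 7 5)(4 13 9 6 8) = [0, 1, 18, 7, 13, 3, 8, 5, 4, 6, 10, 11, 12, 9, 15, 17, 16, 2, 14]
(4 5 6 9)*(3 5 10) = (3 5 6 9 4 10) = [0, 1, 2, 5, 10, 6, 9, 7, 8, 4, 3]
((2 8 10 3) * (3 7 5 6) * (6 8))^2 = (2 3 6)(5 10)(7 8) = [0, 1, 3, 6, 4, 10, 2, 8, 7, 9, 5]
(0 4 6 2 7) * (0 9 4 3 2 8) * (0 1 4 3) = (1 4 6 8)(2 7 9 3) = [0, 4, 7, 2, 6, 5, 8, 9, 1, 3]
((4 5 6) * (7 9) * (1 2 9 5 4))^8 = (1 9 5)(2 7 6) = [0, 9, 7, 3, 4, 1, 2, 6, 8, 5]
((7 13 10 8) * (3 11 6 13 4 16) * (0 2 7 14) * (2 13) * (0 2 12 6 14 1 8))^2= (0 10 13)(2 4 3 14 7 16 11)= [10, 1, 4, 14, 3, 5, 6, 16, 8, 9, 13, 2, 12, 0, 7, 15, 11]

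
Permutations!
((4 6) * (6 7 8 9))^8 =(4 9 7 6 8) =[0, 1, 2, 3, 9, 5, 8, 6, 4, 7]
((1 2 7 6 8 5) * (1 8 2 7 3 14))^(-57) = (1 2)(3 7)(5 8)(6 14) = [0, 2, 1, 7, 4, 8, 14, 3, 5, 9, 10, 11, 12, 13, 6]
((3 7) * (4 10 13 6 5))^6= (4 10 13 6 5)= [0, 1, 2, 3, 10, 4, 5, 7, 8, 9, 13, 11, 12, 6]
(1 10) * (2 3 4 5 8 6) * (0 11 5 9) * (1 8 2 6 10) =(0 11 5 2 3 4 9)(8 10) =[11, 1, 3, 4, 9, 2, 6, 7, 10, 0, 8, 5]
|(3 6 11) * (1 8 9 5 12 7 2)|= |(1 8 9 5 12 7 2)(3 6 11)|= 21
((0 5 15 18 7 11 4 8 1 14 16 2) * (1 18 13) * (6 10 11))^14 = (18)(0 16 1 15)(2 14 13 5) = [16, 15, 14, 3, 4, 2, 6, 7, 8, 9, 10, 11, 12, 5, 13, 0, 1, 17, 18]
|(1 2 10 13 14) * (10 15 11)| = |(1 2 15 11 10 13 14)| = 7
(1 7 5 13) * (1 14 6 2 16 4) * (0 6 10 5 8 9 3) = [6, 7, 16, 0, 1, 13, 2, 8, 9, 3, 5, 11, 12, 14, 10, 15, 4] = (0 6 2 16 4 1 7 8 9 3)(5 13 14 10)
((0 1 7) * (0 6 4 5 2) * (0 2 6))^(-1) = (0 7 1)(4 6 5) = [7, 0, 2, 3, 6, 4, 5, 1]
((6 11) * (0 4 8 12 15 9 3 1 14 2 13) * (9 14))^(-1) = (0 13 2 14 15 12 8 4)(1 3 9)(6 11) = [13, 3, 14, 9, 0, 5, 11, 7, 4, 1, 10, 6, 8, 2, 15, 12]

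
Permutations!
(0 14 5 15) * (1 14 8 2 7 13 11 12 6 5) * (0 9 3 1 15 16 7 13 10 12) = (0 8 2 13 11)(1 14 15 9 3)(5 16 7 10 12 6) = [8, 14, 13, 1, 4, 16, 5, 10, 2, 3, 12, 0, 6, 11, 15, 9, 7]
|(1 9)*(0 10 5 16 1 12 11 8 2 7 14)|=|(0 10 5 16 1 9 12 11 8 2 7 14)|=12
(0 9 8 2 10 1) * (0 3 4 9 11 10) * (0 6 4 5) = (0 11 10 1 3 5)(2 6 4 9 8) = [11, 3, 6, 5, 9, 0, 4, 7, 2, 8, 1, 10]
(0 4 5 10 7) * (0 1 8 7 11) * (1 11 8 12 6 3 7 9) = (0 4 5 10 8 9 1 12 6 3 7 11) = [4, 12, 2, 7, 5, 10, 3, 11, 9, 1, 8, 0, 6]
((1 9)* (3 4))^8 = (9) = [0, 1, 2, 3, 4, 5, 6, 7, 8, 9]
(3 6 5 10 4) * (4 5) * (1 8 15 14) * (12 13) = (1 8 15 14)(3 6 4)(5 10)(12 13) = [0, 8, 2, 6, 3, 10, 4, 7, 15, 9, 5, 11, 13, 12, 1, 14]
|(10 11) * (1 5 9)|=6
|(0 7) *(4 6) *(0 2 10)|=|(0 7 2 10)(4 6)|=4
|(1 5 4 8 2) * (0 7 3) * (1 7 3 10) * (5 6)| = |(0 3)(1 6 5 4 8 2 7 10)| = 8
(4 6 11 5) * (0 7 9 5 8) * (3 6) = [7, 1, 2, 6, 3, 4, 11, 9, 0, 5, 10, 8] = (0 7 9 5 4 3 6 11 8)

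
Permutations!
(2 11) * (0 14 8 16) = (0 14 8 16)(2 11) = [14, 1, 11, 3, 4, 5, 6, 7, 16, 9, 10, 2, 12, 13, 8, 15, 0]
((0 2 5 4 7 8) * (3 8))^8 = (0 2 5 4 7 3 8) = [2, 1, 5, 8, 7, 4, 6, 3, 0]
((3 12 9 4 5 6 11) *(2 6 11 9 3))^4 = (12)(2 5 9)(4 6 11) = [0, 1, 5, 3, 6, 9, 11, 7, 8, 2, 10, 4, 12]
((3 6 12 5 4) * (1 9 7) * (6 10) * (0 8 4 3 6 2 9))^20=(0 2 12)(1 10 6)(3 4 7)(5 8 9)=[2, 10, 12, 4, 7, 8, 1, 3, 9, 5, 6, 11, 0]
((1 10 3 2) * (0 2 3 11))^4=(0 11 10 1 2)=[11, 2, 0, 3, 4, 5, 6, 7, 8, 9, 1, 10]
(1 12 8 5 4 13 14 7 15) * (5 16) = (1 12 8 16 5 4 13 14 7 15) = [0, 12, 2, 3, 13, 4, 6, 15, 16, 9, 10, 11, 8, 14, 7, 1, 5]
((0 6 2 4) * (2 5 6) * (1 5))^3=(6)=[0, 1, 2, 3, 4, 5, 6]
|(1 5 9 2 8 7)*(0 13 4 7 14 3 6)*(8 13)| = |(0 8 14 3 6)(1 5 9 2 13 4 7)| = 35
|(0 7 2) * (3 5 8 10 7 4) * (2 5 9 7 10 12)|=|(0 4 3 9 7 5 8 12 2)|=9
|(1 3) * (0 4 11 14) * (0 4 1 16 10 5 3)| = 12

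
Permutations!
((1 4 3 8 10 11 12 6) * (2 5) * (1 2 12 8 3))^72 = (12) = [0, 1, 2, 3, 4, 5, 6, 7, 8, 9, 10, 11, 12]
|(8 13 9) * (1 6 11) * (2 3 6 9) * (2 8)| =|(1 9 2 3 6 11)(8 13)| =6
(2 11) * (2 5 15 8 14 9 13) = (2 11 5 15 8 14 9 13) = [0, 1, 11, 3, 4, 15, 6, 7, 14, 13, 10, 5, 12, 2, 9, 8]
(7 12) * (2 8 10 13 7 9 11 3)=(2 8 10 13 7 12 9 11 3)=[0, 1, 8, 2, 4, 5, 6, 12, 10, 11, 13, 3, 9, 7]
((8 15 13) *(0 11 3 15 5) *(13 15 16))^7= (16)= [0, 1, 2, 3, 4, 5, 6, 7, 8, 9, 10, 11, 12, 13, 14, 15, 16]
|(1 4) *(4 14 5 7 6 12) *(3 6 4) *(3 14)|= |(1 3 6 12 14 5 7 4)|= 8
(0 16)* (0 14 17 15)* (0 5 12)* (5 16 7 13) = [7, 1, 2, 3, 4, 12, 6, 13, 8, 9, 10, 11, 0, 5, 17, 16, 14, 15] = (0 7 13 5 12)(14 17 15 16)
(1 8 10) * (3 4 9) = (1 8 10)(3 4 9) = [0, 8, 2, 4, 9, 5, 6, 7, 10, 3, 1]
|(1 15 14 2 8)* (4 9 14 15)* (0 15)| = |(0 15)(1 4 9 14 2 8)| = 6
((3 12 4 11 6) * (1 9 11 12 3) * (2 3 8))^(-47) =(1 9 11 6)(2 3 8)(4 12) =[0, 9, 3, 8, 12, 5, 1, 7, 2, 11, 10, 6, 4]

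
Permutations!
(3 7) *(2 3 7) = (7)(2 3) = [0, 1, 3, 2, 4, 5, 6, 7]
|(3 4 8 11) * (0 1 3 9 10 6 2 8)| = 12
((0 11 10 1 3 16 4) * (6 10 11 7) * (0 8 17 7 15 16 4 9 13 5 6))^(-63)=[10, 15, 2, 16, 9, 17, 7, 6, 13, 4, 0, 11, 12, 8, 14, 1, 3, 5]=(0 10)(1 15)(3 16)(4 9)(5 17)(6 7)(8 13)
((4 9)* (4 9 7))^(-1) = [0, 1, 2, 3, 7, 5, 6, 4, 8, 9] = (9)(4 7)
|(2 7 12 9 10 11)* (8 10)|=|(2 7 12 9 8 10 11)|=7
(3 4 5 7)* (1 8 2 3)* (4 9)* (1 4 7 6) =(1 8 2 3 9 7 4 5 6) =[0, 8, 3, 9, 5, 6, 1, 4, 2, 7]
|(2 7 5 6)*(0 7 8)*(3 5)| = 7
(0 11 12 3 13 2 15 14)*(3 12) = (0 11 3 13 2 15 14) = [11, 1, 15, 13, 4, 5, 6, 7, 8, 9, 10, 3, 12, 2, 0, 14]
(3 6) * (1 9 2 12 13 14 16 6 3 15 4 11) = [0, 9, 12, 3, 11, 5, 15, 7, 8, 2, 10, 1, 13, 14, 16, 4, 6] = (1 9 2 12 13 14 16 6 15 4 11)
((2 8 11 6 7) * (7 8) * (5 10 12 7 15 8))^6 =[0, 1, 10, 3, 4, 8, 15, 5, 7, 9, 11, 2, 6, 13, 14, 12] =(2 10 11)(5 8 7)(6 15 12)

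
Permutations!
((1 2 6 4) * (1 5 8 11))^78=(1 2 6 4 5 8 11)=[0, 2, 6, 3, 5, 8, 4, 7, 11, 9, 10, 1]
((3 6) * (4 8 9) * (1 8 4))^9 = [0, 1, 2, 6, 4, 5, 3, 7, 8, 9] = (9)(3 6)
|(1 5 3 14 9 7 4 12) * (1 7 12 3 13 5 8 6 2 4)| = |(1 8 6 2 4 3 14 9 12 7)(5 13)| = 10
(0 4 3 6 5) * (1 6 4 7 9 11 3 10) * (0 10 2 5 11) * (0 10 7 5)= (0 5 7 9 10 1 6 11 3 4 2)= [5, 6, 0, 4, 2, 7, 11, 9, 8, 10, 1, 3]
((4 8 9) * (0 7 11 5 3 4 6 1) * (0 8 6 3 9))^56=(0 4 11 1 9)(3 7 6 5 8)=[4, 9, 2, 7, 11, 8, 5, 6, 3, 0, 10, 1]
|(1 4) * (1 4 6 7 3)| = |(1 6 7 3)| = 4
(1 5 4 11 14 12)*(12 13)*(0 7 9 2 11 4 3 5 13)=(0 7 9 2 11 14)(1 13 12)(3 5)=[7, 13, 11, 5, 4, 3, 6, 9, 8, 2, 10, 14, 1, 12, 0]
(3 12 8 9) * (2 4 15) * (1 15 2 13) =(1 15 13)(2 4)(3 12 8 9) =[0, 15, 4, 12, 2, 5, 6, 7, 9, 3, 10, 11, 8, 1, 14, 13]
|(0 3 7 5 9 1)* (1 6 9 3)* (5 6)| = |(0 1)(3 7 6 9 5)| = 10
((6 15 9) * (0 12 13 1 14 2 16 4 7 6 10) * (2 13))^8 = (0 9 6 4 2)(1 13 14)(7 16 12 10 15) = [9, 13, 0, 3, 2, 5, 4, 16, 8, 6, 15, 11, 10, 14, 1, 7, 12]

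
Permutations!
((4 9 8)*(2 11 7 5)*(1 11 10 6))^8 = (1 11 7 5 2 10 6)(4 8 9) = [0, 11, 10, 3, 8, 2, 1, 5, 9, 4, 6, 7]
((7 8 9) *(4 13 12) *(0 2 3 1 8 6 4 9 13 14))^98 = (0 3 8 12 7 4)(1 13 9 6 14 2) = [3, 13, 1, 8, 0, 5, 14, 4, 12, 6, 10, 11, 7, 9, 2]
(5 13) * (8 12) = [0, 1, 2, 3, 4, 13, 6, 7, 12, 9, 10, 11, 8, 5] = (5 13)(8 12)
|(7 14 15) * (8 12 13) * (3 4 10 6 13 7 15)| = 9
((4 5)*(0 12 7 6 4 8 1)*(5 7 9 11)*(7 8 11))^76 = (0 6)(1 7)(4 12)(8 9) = [6, 7, 2, 3, 12, 5, 0, 1, 9, 8, 10, 11, 4]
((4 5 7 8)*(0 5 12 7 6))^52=(12)(0 5 6)=[5, 1, 2, 3, 4, 6, 0, 7, 8, 9, 10, 11, 12]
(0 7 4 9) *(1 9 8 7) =[1, 9, 2, 3, 8, 5, 6, 4, 7, 0] =(0 1 9)(4 8 7)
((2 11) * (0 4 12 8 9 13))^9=[8, 1, 11, 3, 9, 5, 6, 7, 0, 4, 10, 2, 13, 12]=(0 8)(2 11)(4 9)(12 13)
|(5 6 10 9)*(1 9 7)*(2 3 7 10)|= 7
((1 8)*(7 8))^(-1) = (1 8 7) = [0, 8, 2, 3, 4, 5, 6, 1, 7]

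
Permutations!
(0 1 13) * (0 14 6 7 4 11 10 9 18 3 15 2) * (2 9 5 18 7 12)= (0 1 13 14 6 12 2)(3 15 9 7 4 11 10 5 18)= [1, 13, 0, 15, 11, 18, 12, 4, 8, 7, 5, 10, 2, 14, 6, 9, 16, 17, 3]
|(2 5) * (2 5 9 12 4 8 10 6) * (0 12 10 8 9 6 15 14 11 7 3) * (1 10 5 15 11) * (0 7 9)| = 42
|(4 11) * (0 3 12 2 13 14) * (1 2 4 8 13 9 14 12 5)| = |(0 3 5 1 2 9 14)(4 11 8 13 12)| = 35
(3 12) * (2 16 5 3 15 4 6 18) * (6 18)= [0, 1, 16, 12, 18, 3, 6, 7, 8, 9, 10, 11, 15, 13, 14, 4, 5, 17, 2]= (2 16 5 3 12 15 4 18)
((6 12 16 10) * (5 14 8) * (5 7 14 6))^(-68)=[0, 1, 2, 3, 4, 12, 16, 14, 7, 9, 6, 11, 10, 13, 8, 15, 5]=(5 12 10 6 16)(7 14 8)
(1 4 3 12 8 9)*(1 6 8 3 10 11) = (1 4 10 11)(3 12)(6 8 9) = [0, 4, 2, 12, 10, 5, 8, 7, 9, 6, 11, 1, 3]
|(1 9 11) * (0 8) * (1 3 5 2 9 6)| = 10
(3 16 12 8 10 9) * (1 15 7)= [0, 15, 2, 16, 4, 5, 6, 1, 10, 3, 9, 11, 8, 13, 14, 7, 12]= (1 15 7)(3 16 12 8 10 9)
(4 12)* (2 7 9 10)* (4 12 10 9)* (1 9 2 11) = [0, 9, 7, 3, 10, 5, 6, 4, 8, 2, 11, 1, 12] = (12)(1 9 2 7 4 10 11)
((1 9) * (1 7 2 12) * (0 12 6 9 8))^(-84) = [0, 1, 2, 3, 4, 5, 6, 7, 8, 9, 10, 11, 12] = (12)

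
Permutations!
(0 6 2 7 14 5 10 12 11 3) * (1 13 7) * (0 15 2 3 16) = (0 6 3 15 2 1 13 7 14 5 10 12 11 16) = [6, 13, 1, 15, 4, 10, 3, 14, 8, 9, 12, 16, 11, 7, 5, 2, 0]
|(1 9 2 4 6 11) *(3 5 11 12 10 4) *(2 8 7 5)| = 12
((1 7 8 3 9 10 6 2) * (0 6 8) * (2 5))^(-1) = (0 7 1 2 5 6)(3 8 10 9) = [7, 2, 5, 8, 4, 6, 0, 1, 10, 3, 9]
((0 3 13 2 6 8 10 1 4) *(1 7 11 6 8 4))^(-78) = [13, 1, 10, 2, 3, 5, 0, 6, 7, 9, 11, 4, 12, 8] = (0 13 8 7 6)(2 10 11 4 3)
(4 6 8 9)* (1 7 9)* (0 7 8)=[7, 8, 2, 3, 6, 5, 0, 9, 1, 4]=(0 7 9 4 6)(1 8)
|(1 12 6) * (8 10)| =|(1 12 6)(8 10)| =6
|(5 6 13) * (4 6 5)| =3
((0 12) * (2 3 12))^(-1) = [12, 1, 0, 2, 4, 5, 6, 7, 8, 9, 10, 11, 3] = (0 12 3 2)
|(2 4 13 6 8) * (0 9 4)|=|(0 9 4 13 6 8 2)|=7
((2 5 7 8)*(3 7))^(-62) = [0, 1, 7, 2, 4, 8, 6, 5, 3] = (2 7 5 8 3)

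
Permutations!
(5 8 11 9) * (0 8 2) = (0 8 11 9 5 2) = [8, 1, 0, 3, 4, 2, 6, 7, 11, 5, 10, 9]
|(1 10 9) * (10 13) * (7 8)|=|(1 13 10 9)(7 8)|=4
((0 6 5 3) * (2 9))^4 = (9) = [0, 1, 2, 3, 4, 5, 6, 7, 8, 9]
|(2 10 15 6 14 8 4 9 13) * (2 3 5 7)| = |(2 10 15 6 14 8 4 9 13 3 5 7)| = 12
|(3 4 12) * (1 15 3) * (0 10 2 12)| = |(0 10 2 12 1 15 3 4)| = 8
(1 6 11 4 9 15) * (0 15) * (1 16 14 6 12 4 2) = (0 15 16 14 6 11 2 1 12 4 9) = [15, 12, 1, 3, 9, 5, 11, 7, 8, 0, 10, 2, 4, 13, 6, 16, 14]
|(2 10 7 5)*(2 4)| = |(2 10 7 5 4)| = 5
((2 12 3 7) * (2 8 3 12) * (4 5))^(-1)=(12)(3 8 7)(4 5)=[0, 1, 2, 8, 5, 4, 6, 3, 7, 9, 10, 11, 12]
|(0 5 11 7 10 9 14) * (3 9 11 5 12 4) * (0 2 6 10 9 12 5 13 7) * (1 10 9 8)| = |(0 5 13 7 8 1 10 11)(2 6 9 14)(3 12 4)| = 24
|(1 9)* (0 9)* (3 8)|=|(0 9 1)(3 8)|=6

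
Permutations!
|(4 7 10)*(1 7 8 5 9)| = 7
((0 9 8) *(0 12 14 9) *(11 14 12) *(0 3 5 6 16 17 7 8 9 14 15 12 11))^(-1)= [8, 1, 2, 0, 4, 3, 5, 17, 7, 9, 10, 12, 15, 13, 14, 11, 6, 16]= (0 8 7 17 16 6 5 3)(11 12 15)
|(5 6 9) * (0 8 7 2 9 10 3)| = |(0 8 7 2 9 5 6 10 3)| = 9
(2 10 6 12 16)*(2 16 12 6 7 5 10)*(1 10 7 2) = (16)(1 10 2)(5 7) = [0, 10, 1, 3, 4, 7, 6, 5, 8, 9, 2, 11, 12, 13, 14, 15, 16]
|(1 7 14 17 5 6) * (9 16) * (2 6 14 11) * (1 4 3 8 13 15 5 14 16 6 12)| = 90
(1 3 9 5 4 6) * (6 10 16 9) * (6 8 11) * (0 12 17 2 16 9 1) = (0 12 17 2 16 1 3 8 11 6)(4 10 9 5) = [12, 3, 16, 8, 10, 4, 0, 7, 11, 5, 9, 6, 17, 13, 14, 15, 1, 2]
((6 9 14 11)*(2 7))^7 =(2 7)(6 11 14 9) =[0, 1, 7, 3, 4, 5, 11, 2, 8, 6, 10, 14, 12, 13, 9]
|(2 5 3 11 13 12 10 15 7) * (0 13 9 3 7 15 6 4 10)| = |(15)(0 13 12)(2 5 7)(3 11 9)(4 10 6)| = 3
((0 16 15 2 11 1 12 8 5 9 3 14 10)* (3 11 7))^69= [3, 5, 0, 15, 4, 1, 6, 16, 11, 12, 7, 8, 9, 13, 2, 10, 14]= (0 3 15 10 7 16 14 2)(1 5)(8 11)(9 12)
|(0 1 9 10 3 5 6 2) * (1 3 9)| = |(0 3 5 6 2)(9 10)| = 10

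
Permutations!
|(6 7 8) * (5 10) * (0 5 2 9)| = 15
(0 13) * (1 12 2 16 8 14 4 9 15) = (0 13)(1 12 2 16 8 14 4 9 15) = [13, 12, 16, 3, 9, 5, 6, 7, 14, 15, 10, 11, 2, 0, 4, 1, 8]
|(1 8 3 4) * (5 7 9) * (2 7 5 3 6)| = 8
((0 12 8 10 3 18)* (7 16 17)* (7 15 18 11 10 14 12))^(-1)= (0 18 15 17 16 7)(3 10 11)(8 12 14)= [18, 1, 2, 10, 4, 5, 6, 0, 12, 9, 11, 3, 14, 13, 8, 17, 7, 16, 15]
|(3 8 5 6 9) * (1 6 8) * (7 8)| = 12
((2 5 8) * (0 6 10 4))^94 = (0 10)(2 5 8)(4 6) = [10, 1, 5, 3, 6, 8, 4, 7, 2, 9, 0]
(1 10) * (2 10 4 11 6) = [0, 4, 10, 3, 11, 5, 2, 7, 8, 9, 1, 6] = (1 4 11 6 2 10)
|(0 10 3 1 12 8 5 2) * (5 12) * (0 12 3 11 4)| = 12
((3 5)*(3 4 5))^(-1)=(4 5)=[0, 1, 2, 3, 5, 4]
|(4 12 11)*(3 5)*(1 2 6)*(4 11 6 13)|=|(1 2 13 4 12 6)(3 5)|=6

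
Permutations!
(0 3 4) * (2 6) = (0 3 4)(2 6) = [3, 1, 6, 4, 0, 5, 2]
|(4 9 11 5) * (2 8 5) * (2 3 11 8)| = 4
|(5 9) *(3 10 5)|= 4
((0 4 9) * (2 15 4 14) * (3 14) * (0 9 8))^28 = (15) = [0, 1, 2, 3, 4, 5, 6, 7, 8, 9, 10, 11, 12, 13, 14, 15]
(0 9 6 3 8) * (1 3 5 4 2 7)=[9, 3, 7, 8, 2, 4, 5, 1, 0, 6]=(0 9 6 5 4 2 7 1 3 8)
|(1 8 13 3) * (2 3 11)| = |(1 8 13 11 2 3)| = 6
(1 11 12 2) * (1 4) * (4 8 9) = (1 11 12 2 8 9 4) = [0, 11, 8, 3, 1, 5, 6, 7, 9, 4, 10, 12, 2]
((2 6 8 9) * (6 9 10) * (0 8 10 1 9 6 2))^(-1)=(0 9 1 8)(2 10 6)=[9, 8, 10, 3, 4, 5, 2, 7, 0, 1, 6]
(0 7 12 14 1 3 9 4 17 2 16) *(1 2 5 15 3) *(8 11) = [7, 1, 16, 9, 17, 15, 6, 12, 11, 4, 10, 8, 14, 13, 2, 3, 0, 5] = (0 7 12 14 2 16)(3 9 4 17 5 15)(8 11)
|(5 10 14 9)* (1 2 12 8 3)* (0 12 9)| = 10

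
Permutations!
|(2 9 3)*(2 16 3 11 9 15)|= |(2 15)(3 16)(9 11)|= 2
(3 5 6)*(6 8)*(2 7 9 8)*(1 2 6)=(1 2 7 9 8)(3 5 6)=[0, 2, 7, 5, 4, 6, 3, 9, 1, 8]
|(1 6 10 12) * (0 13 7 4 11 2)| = 12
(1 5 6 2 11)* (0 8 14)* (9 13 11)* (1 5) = [8, 1, 9, 3, 4, 6, 2, 7, 14, 13, 10, 5, 12, 11, 0] = (0 8 14)(2 9 13 11 5 6)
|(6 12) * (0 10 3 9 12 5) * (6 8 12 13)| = |(0 10 3 9 13 6 5)(8 12)| = 14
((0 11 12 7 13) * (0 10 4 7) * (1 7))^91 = (0 11 12)(1 7 13 10 4) = [11, 7, 2, 3, 1, 5, 6, 13, 8, 9, 4, 12, 0, 10]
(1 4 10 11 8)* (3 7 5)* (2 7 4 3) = [0, 3, 7, 4, 10, 2, 6, 5, 1, 9, 11, 8] = (1 3 4 10 11 8)(2 7 5)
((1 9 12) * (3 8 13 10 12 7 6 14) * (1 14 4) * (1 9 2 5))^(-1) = (1 5 2)(3 14 12 10 13 8)(4 6 7 9) = [0, 5, 1, 14, 6, 2, 7, 9, 3, 4, 13, 11, 10, 8, 12]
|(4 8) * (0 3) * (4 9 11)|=4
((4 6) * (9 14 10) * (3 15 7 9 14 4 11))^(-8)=[0, 1, 2, 11, 9, 5, 4, 15, 8, 7, 10, 6, 12, 13, 14, 3]=(3 11 6 4 9 7 15)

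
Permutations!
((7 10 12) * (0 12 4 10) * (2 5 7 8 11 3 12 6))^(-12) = (12)(0 5 6 7 2) = [5, 1, 0, 3, 4, 6, 7, 2, 8, 9, 10, 11, 12]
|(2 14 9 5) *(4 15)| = 4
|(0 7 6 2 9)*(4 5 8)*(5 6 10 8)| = 8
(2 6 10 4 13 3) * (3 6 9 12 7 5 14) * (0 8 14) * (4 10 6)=[8, 1, 9, 2, 13, 0, 6, 5, 14, 12, 10, 11, 7, 4, 3]=(0 8 14 3 2 9 12 7 5)(4 13)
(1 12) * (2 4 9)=(1 12)(2 4 9)=[0, 12, 4, 3, 9, 5, 6, 7, 8, 2, 10, 11, 1]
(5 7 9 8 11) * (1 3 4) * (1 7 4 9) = [0, 3, 2, 9, 7, 4, 6, 1, 11, 8, 10, 5] = (1 3 9 8 11 5 4 7)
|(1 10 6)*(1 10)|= 2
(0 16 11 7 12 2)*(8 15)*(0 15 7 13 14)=[16, 1, 15, 3, 4, 5, 6, 12, 7, 9, 10, 13, 2, 14, 0, 8, 11]=(0 16 11 13 14)(2 15 8 7 12)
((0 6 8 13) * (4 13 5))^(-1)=(0 13 4 5 8 6)=[13, 1, 2, 3, 5, 8, 0, 7, 6, 9, 10, 11, 12, 4]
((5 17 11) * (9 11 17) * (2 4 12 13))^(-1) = (17)(2 13 12 4)(5 11 9) = [0, 1, 13, 3, 2, 11, 6, 7, 8, 5, 10, 9, 4, 12, 14, 15, 16, 17]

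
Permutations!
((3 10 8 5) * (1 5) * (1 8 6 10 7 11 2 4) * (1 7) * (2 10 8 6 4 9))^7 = [0, 5, 9, 1, 10, 3, 8, 4, 6, 2, 11, 7] = (1 5 3)(2 9)(4 10 11 7)(6 8)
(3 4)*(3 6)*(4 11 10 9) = [0, 1, 2, 11, 6, 5, 3, 7, 8, 4, 9, 10] = (3 11 10 9 4 6)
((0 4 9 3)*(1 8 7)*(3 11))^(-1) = (0 3 11 9 4)(1 7 8) = [3, 7, 2, 11, 0, 5, 6, 8, 1, 4, 10, 9]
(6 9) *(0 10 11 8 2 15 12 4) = (0 10 11 8 2 15 12 4)(6 9) = [10, 1, 15, 3, 0, 5, 9, 7, 2, 6, 11, 8, 4, 13, 14, 12]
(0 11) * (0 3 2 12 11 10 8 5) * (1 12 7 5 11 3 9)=[10, 12, 7, 2, 4, 0, 6, 5, 11, 1, 8, 9, 3]=(0 10 8 11 9 1 12 3 2 7 5)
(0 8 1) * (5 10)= (0 8 1)(5 10)= [8, 0, 2, 3, 4, 10, 6, 7, 1, 9, 5]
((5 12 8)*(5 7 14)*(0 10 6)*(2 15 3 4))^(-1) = [6, 1, 4, 15, 3, 14, 10, 8, 12, 9, 0, 11, 5, 13, 7, 2] = (0 6 10)(2 4 3 15)(5 14 7 8 12)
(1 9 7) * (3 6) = (1 9 7)(3 6) = [0, 9, 2, 6, 4, 5, 3, 1, 8, 7]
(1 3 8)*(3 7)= [0, 7, 2, 8, 4, 5, 6, 3, 1]= (1 7 3 8)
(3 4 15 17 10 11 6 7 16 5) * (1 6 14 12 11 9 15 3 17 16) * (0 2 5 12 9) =(0 2 5 17 10)(1 6 7)(3 4)(9 15 16 12 11 14) =[2, 6, 5, 4, 3, 17, 7, 1, 8, 15, 0, 14, 11, 13, 9, 16, 12, 10]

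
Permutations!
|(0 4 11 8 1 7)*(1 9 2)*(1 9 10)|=|(0 4 11 8 10 1 7)(2 9)|=14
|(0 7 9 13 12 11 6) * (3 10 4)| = 21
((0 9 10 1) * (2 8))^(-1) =[1, 10, 8, 3, 4, 5, 6, 7, 2, 0, 9] =(0 1 10 9)(2 8)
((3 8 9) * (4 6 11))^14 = [0, 1, 2, 9, 11, 5, 4, 7, 3, 8, 10, 6] = (3 9 8)(4 11 6)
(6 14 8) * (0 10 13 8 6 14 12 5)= (0 10 13 8 14 6 12 5)= [10, 1, 2, 3, 4, 0, 12, 7, 14, 9, 13, 11, 5, 8, 6]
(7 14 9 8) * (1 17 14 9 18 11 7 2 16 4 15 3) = (1 17 14 18 11 7 9 8 2 16 4 15 3) = [0, 17, 16, 1, 15, 5, 6, 9, 2, 8, 10, 7, 12, 13, 18, 3, 4, 14, 11]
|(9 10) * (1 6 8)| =|(1 6 8)(9 10)| =6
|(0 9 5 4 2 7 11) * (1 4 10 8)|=10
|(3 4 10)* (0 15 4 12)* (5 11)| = 6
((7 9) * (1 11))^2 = (11) = [0, 1, 2, 3, 4, 5, 6, 7, 8, 9, 10, 11]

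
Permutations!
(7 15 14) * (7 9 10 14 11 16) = (7 15 11 16)(9 10 14) = [0, 1, 2, 3, 4, 5, 6, 15, 8, 10, 14, 16, 12, 13, 9, 11, 7]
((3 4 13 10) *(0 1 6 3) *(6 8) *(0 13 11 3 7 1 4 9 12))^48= (13)= [0, 1, 2, 3, 4, 5, 6, 7, 8, 9, 10, 11, 12, 13]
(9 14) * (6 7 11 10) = (6 7 11 10)(9 14) = [0, 1, 2, 3, 4, 5, 7, 11, 8, 14, 6, 10, 12, 13, 9]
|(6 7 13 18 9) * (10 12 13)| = |(6 7 10 12 13 18 9)| = 7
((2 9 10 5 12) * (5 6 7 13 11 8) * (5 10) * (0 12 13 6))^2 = (0 2 5 11 10 12 9 13 8) = [2, 1, 5, 3, 4, 11, 6, 7, 0, 13, 12, 10, 9, 8]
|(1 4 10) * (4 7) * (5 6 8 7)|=|(1 5 6 8 7 4 10)|=7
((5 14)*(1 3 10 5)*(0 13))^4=(1 14 5 10 3)=[0, 14, 2, 1, 4, 10, 6, 7, 8, 9, 3, 11, 12, 13, 5]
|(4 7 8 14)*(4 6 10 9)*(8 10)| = |(4 7 10 9)(6 8 14)| = 12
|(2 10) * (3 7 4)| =|(2 10)(3 7 4)| =6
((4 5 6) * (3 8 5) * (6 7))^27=(3 7)(4 5)(6 8)=[0, 1, 2, 7, 5, 4, 8, 3, 6]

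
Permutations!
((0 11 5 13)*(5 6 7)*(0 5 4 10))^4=(13)(0 4 6)(7 11 10)=[4, 1, 2, 3, 6, 5, 0, 11, 8, 9, 7, 10, 12, 13]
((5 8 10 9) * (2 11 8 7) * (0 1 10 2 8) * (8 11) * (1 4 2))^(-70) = (11) = [0, 1, 2, 3, 4, 5, 6, 7, 8, 9, 10, 11]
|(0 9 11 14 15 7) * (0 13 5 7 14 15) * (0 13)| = |(0 9 11 15 14 13 5 7)| = 8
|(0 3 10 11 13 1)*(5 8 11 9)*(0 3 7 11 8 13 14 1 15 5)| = |(0 7 11 14 1 3 10 9)(5 13 15)| = 24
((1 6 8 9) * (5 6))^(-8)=(1 6 9 5 8)=[0, 6, 2, 3, 4, 8, 9, 7, 1, 5]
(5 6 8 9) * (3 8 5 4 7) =[0, 1, 2, 8, 7, 6, 5, 3, 9, 4] =(3 8 9 4 7)(5 6)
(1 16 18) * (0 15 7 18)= (0 15 7 18 1 16)= [15, 16, 2, 3, 4, 5, 6, 18, 8, 9, 10, 11, 12, 13, 14, 7, 0, 17, 1]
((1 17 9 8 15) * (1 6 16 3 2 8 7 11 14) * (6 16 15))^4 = (1 11 9)(2 16 6)(3 15 8)(7 17 14) = [0, 11, 16, 15, 4, 5, 2, 17, 3, 1, 10, 9, 12, 13, 7, 8, 6, 14]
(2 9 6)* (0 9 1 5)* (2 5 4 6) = (0 9 2 1 4 6 5) = [9, 4, 1, 3, 6, 0, 5, 7, 8, 2]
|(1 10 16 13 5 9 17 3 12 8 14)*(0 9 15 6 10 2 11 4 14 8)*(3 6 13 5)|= 55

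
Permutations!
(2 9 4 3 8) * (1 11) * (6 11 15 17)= (1 15 17 6 11)(2 9 4 3 8)= [0, 15, 9, 8, 3, 5, 11, 7, 2, 4, 10, 1, 12, 13, 14, 17, 16, 6]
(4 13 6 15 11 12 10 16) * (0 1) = (0 1)(4 13 6 15 11 12 10 16) = [1, 0, 2, 3, 13, 5, 15, 7, 8, 9, 16, 12, 10, 6, 14, 11, 4]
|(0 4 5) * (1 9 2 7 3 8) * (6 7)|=21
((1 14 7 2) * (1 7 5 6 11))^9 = (1 11 6 5 14)(2 7) = [0, 11, 7, 3, 4, 14, 5, 2, 8, 9, 10, 6, 12, 13, 1]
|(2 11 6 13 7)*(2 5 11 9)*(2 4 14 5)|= 9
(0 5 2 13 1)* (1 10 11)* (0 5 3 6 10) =(0 3 6 10 11 1 5 2 13) =[3, 5, 13, 6, 4, 2, 10, 7, 8, 9, 11, 1, 12, 0]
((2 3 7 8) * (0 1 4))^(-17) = (0 1 4)(2 8 7 3) = [1, 4, 8, 2, 0, 5, 6, 3, 7]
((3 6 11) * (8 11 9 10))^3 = (3 10)(6 8)(9 11) = [0, 1, 2, 10, 4, 5, 8, 7, 6, 11, 3, 9]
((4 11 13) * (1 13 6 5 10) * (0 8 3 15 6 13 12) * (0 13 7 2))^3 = (0 15 10 13 7 8 6 1 4 2 3 5 12 11) = [15, 4, 3, 5, 2, 12, 1, 8, 6, 9, 13, 0, 11, 7, 14, 10]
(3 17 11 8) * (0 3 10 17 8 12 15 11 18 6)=(0 3 8 10 17 18 6)(11 12 15)=[3, 1, 2, 8, 4, 5, 0, 7, 10, 9, 17, 12, 15, 13, 14, 11, 16, 18, 6]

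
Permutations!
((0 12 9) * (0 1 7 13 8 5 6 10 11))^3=(0 1 8 10 12 7 5 11 9 13 6)=[1, 8, 2, 3, 4, 11, 0, 5, 10, 13, 12, 9, 7, 6]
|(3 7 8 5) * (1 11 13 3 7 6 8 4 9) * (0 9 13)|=28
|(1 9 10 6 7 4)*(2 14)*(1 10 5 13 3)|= 20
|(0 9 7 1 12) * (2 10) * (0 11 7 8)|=12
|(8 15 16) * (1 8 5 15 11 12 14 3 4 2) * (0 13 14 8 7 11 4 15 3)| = |(0 13 14)(1 7 11 12 8 4 2)(3 15 16 5)| = 84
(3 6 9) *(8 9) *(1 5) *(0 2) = (0 2)(1 5)(3 6 8 9) = [2, 5, 0, 6, 4, 1, 8, 7, 9, 3]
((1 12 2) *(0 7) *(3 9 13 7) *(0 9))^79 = [3, 12, 1, 0, 4, 5, 6, 9, 8, 13, 10, 11, 2, 7] = (0 3)(1 12 2)(7 9 13)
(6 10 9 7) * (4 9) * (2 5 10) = (2 5 10 4 9 7 6) = [0, 1, 5, 3, 9, 10, 2, 6, 8, 7, 4]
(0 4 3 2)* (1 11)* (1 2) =[4, 11, 0, 1, 3, 5, 6, 7, 8, 9, 10, 2] =(0 4 3 1 11 2)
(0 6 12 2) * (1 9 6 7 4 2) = (0 7 4 2)(1 9 6 12) = [7, 9, 0, 3, 2, 5, 12, 4, 8, 6, 10, 11, 1]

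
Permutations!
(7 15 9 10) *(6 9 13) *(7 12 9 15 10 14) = (6 15 13)(7 10 12 9 14) = [0, 1, 2, 3, 4, 5, 15, 10, 8, 14, 12, 11, 9, 6, 7, 13]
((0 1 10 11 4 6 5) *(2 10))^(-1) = (0 5 6 4 11 10 2 1) = [5, 0, 1, 3, 11, 6, 4, 7, 8, 9, 2, 10]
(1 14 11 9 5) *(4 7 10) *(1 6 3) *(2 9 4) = (1 14 11 4 7 10 2 9 5 6 3) = [0, 14, 9, 1, 7, 6, 3, 10, 8, 5, 2, 4, 12, 13, 11]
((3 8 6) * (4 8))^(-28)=[0, 1, 2, 3, 4, 5, 6, 7, 8]=(8)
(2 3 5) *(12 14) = (2 3 5)(12 14) = [0, 1, 3, 5, 4, 2, 6, 7, 8, 9, 10, 11, 14, 13, 12]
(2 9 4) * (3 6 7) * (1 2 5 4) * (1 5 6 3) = (1 2 9 5 4 6 7) = [0, 2, 9, 3, 6, 4, 7, 1, 8, 5]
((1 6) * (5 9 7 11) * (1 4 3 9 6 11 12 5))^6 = (3 4 6 5 12 7 9) = [0, 1, 2, 4, 6, 12, 5, 9, 8, 3, 10, 11, 7]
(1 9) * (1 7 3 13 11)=(1 9 7 3 13 11)=[0, 9, 2, 13, 4, 5, 6, 3, 8, 7, 10, 1, 12, 11]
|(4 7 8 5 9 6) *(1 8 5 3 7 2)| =|(1 8 3 7 5 9 6 4 2)| =9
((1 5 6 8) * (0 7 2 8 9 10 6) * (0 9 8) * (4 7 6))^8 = (0 7 10 5 8)(1 6 2 4 9) = [7, 6, 4, 3, 9, 8, 2, 10, 0, 1, 5]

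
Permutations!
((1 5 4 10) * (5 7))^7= (1 5 10 7 4)= [0, 5, 2, 3, 1, 10, 6, 4, 8, 9, 7]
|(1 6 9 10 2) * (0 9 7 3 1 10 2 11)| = |(0 9 2 10 11)(1 6 7 3)| = 20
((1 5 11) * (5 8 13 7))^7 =(1 8 13 7 5 11) =[0, 8, 2, 3, 4, 11, 6, 5, 13, 9, 10, 1, 12, 7]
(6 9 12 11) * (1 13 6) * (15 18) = (1 13 6 9 12 11)(15 18) = [0, 13, 2, 3, 4, 5, 9, 7, 8, 12, 10, 1, 11, 6, 14, 18, 16, 17, 15]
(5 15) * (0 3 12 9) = (0 3 12 9)(5 15) = [3, 1, 2, 12, 4, 15, 6, 7, 8, 0, 10, 11, 9, 13, 14, 5]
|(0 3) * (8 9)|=2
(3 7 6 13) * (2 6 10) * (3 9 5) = (2 6 13 9 5 3 7 10) = [0, 1, 6, 7, 4, 3, 13, 10, 8, 5, 2, 11, 12, 9]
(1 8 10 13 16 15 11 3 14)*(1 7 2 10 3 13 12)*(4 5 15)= [0, 8, 10, 14, 5, 15, 6, 2, 3, 9, 12, 13, 1, 16, 7, 11, 4]= (1 8 3 14 7 2 10 12)(4 5 15 11 13 16)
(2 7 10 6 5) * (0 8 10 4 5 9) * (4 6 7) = (0 8 10 7 6 9)(2 4 5) = [8, 1, 4, 3, 5, 2, 9, 6, 10, 0, 7]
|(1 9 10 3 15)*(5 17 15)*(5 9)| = 12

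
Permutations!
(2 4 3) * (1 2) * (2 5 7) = (1 5 7 2 4 3) = [0, 5, 4, 1, 3, 7, 6, 2]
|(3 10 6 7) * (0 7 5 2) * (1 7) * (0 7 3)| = 8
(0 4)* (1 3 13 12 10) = (0 4)(1 3 13 12 10) = [4, 3, 2, 13, 0, 5, 6, 7, 8, 9, 1, 11, 10, 12]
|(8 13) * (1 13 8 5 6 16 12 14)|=7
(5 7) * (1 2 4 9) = (1 2 4 9)(5 7) = [0, 2, 4, 3, 9, 7, 6, 5, 8, 1]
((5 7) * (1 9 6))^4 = [0, 9, 2, 3, 4, 5, 1, 7, 8, 6] = (1 9 6)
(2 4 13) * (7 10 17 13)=(2 4 7 10 17 13)=[0, 1, 4, 3, 7, 5, 6, 10, 8, 9, 17, 11, 12, 2, 14, 15, 16, 13]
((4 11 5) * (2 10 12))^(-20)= (2 10 12)(4 11 5)= [0, 1, 10, 3, 11, 4, 6, 7, 8, 9, 12, 5, 2]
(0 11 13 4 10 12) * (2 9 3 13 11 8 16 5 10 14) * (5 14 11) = (0 8 16 14 2 9 3 13 4 11 5 10 12) = [8, 1, 9, 13, 11, 10, 6, 7, 16, 3, 12, 5, 0, 4, 2, 15, 14]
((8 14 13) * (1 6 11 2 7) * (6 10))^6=[0, 1, 2, 3, 4, 5, 6, 7, 8, 9, 10, 11, 12, 13, 14]=(14)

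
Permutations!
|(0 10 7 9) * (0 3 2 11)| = 7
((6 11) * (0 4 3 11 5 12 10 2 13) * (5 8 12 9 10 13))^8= [0, 1, 2, 3, 4, 5, 6, 7, 8, 9, 10, 11, 12, 13]= (13)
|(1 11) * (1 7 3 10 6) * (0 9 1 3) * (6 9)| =8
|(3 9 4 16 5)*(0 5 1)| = |(0 5 3 9 4 16 1)| = 7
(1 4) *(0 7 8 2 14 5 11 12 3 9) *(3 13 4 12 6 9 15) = (0 7 8 2 14 5 11 6 9)(1 12 13 4)(3 15) = [7, 12, 14, 15, 1, 11, 9, 8, 2, 0, 10, 6, 13, 4, 5, 3]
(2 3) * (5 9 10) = (2 3)(5 9 10) = [0, 1, 3, 2, 4, 9, 6, 7, 8, 10, 5]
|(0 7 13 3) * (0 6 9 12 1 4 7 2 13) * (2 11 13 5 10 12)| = 13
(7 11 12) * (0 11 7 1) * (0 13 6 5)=(0 11 12 1 13 6 5)=[11, 13, 2, 3, 4, 0, 5, 7, 8, 9, 10, 12, 1, 6]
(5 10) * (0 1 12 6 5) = [1, 12, 2, 3, 4, 10, 5, 7, 8, 9, 0, 11, 6] = (0 1 12 6 5 10)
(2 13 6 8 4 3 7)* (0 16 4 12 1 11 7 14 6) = (0 16 4 3 14 6 8 12 1 11 7 2 13) = [16, 11, 13, 14, 3, 5, 8, 2, 12, 9, 10, 7, 1, 0, 6, 15, 4]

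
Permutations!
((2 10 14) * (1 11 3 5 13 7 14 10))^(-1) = [0, 2, 14, 11, 4, 3, 6, 13, 8, 9, 10, 1, 12, 5, 7] = (1 2 14 7 13 5 3 11)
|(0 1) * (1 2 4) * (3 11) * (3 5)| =12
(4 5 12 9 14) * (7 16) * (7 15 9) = [0, 1, 2, 3, 5, 12, 6, 16, 8, 14, 10, 11, 7, 13, 4, 9, 15] = (4 5 12 7 16 15 9 14)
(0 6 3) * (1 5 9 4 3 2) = (0 6 2 1 5 9 4 3) = [6, 5, 1, 0, 3, 9, 2, 7, 8, 4]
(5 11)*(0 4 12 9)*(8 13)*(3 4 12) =(0 12 9)(3 4)(5 11)(8 13) =[12, 1, 2, 4, 3, 11, 6, 7, 13, 0, 10, 5, 9, 8]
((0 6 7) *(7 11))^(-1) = [7, 1, 2, 3, 4, 5, 0, 11, 8, 9, 10, 6] = (0 7 11 6)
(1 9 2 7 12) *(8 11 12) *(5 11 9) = (1 5 11 12)(2 7 8 9) = [0, 5, 7, 3, 4, 11, 6, 8, 9, 2, 10, 12, 1]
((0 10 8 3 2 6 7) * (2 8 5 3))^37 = (0 2 5 7 8 10 6 3) = [2, 1, 5, 0, 4, 7, 3, 8, 10, 9, 6]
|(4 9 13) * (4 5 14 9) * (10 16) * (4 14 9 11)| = 6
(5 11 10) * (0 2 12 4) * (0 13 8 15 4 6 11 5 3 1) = [2, 0, 12, 1, 13, 5, 11, 7, 15, 9, 3, 10, 6, 8, 14, 4] = (0 2 12 6 11 10 3 1)(4 13 8 15)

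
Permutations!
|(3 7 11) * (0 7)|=4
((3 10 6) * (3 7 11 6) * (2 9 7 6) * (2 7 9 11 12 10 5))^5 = [0, 1, 3, 12, 4, 10, 6, 2, 8, 9, 7, 5, 11] = (2 3 12 11 5 10 7)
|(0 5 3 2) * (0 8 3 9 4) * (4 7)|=15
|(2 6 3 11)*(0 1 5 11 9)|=8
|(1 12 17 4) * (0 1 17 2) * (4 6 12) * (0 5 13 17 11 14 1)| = |(1 4 11 14)(2 5 13 17 6 12)| = 12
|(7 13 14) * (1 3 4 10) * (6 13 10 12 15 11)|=11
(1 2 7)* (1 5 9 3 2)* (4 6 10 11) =[0, 1, 7, 2, 6, 9, 10, 5, 8, 3, 11, 4] =(2 7 5 9 3)(4 6 10 11)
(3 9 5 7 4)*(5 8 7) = (3 9 8 7 4) = [0, 1, 2, 9, 3, 5, 6, 4, 7, 8]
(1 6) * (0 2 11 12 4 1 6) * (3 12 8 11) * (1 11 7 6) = (0 2 3 12 4 11 8 7 6 1) = [2, 0, 3, 12, 11, 5, 1, 6, 7, 9, 10, 8, 4]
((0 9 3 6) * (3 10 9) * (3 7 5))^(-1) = (0 6 3 5 7)(9 10) = [6, 1, 2, 5, 4, 7, 3, 0, 8, 10, 9]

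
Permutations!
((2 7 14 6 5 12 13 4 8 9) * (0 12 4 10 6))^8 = [9, 1, 5, 3, 13, 12, 0, 4, 10, 6, 14, 11, 2, 7, 8] = (0 9 6)(2 5 12)(4 13 7)(8 10 14)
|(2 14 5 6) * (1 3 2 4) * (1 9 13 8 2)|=|(1 3)(2 14 5 6 4 9 13 8)|=8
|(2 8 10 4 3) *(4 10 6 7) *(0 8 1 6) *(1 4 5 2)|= 14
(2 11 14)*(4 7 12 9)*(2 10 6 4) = (2 11 14 10 6 4 7 12 9) = [0, 1, 11, 3, 7, 5, 4, 12, 8, 2, 6, 14, 9, 13, 10]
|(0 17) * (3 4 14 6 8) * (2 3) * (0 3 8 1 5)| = 8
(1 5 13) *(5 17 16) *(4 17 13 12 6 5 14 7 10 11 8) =(1 13)(4 17 16 14 7 10 11 8)(5 12 6) =[0, 13, 2, 3, 17, 12, 5, 10, 4, 9, 11, 8, 6, 1, 7, 15, 14, 16]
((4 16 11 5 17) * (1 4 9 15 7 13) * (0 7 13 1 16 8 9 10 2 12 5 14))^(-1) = (0 14 11 16 13 15 9 8 4 1 7)(2 10 17 5 12) = [14, 7, 10, 3, 1, 12, 6, 0, 4, 8, 17, 16, 2, 15, 11, 9, 13, 5]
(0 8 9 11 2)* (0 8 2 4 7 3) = (0 2 8 9 11 4 7 3) = [2, 1, 8, 0, 7, 5, 6, 3, 9, 11, 10, 4]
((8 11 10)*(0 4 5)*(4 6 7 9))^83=(0 5 4 9 7 6)(8 10 11)=[5, 1, 2, 3, 9, 4, 0, 6, 10, 7, 11, 8]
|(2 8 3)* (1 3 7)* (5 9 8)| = 7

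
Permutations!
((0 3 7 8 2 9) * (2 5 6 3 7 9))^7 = (9) = [0, 1, 2, 3, 4, 5, 6, 7, 8, 9]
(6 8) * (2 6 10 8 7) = (2 6 7)(8 10) = [0, 1, 6, 3, 4, 5, 7, 2, 10, 9, 8]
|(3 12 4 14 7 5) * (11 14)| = |(3 12 4 11 14 7 5)| = 7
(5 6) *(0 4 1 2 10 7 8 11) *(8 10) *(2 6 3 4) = (0 2 8 11)(1 6 5 3 4)(7 10) = [2, 6, 8, 4, 1, 3, 5, 10, 11, 9, 7, 0]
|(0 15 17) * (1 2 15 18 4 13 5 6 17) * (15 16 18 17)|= 18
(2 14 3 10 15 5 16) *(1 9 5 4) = [0, 9, 14, 10, 1, 16, 6, 7, 8, 5, 15, 11, 12, 13, 3, 4, 2] = (1 9 5 16 2 14 3 10 15 4)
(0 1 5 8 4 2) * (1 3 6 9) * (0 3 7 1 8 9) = (0 7 1 5 9 8 4 2 3 6) = [7, 5, 3, 6, 2, 9, 0, 1, 4, 8]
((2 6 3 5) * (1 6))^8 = [0, 5, 3, 1, 4, 6, 2] = (1 5 6 2 3)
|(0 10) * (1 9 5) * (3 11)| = 6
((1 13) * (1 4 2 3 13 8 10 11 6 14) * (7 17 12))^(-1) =(1 14 6 11 10 8)(2 4 13 3)(7 12 17) =[0, 14, 4, 2, 13, 5, 11, 12, 1, 9, 8, 10, 17, 3, 6, 15, 16, 7]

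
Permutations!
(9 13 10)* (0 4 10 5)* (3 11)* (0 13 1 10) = (0 4)(1 10 9)(3 11)(5 13) = [4, 10, 2, 11, 0, 13, 6, 7, 8, 1, 9, 3, 12, 5]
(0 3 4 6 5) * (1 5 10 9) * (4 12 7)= (0 3 12 7 4 6 10 9 1 5)= [3, 5, 2, 12, 6, 0, 10, 4, 8, 1, 9, 11, 7]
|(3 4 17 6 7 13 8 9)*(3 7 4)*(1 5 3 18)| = 12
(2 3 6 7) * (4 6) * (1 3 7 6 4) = [0, 3, 7, 1, 4, 5, 6, 2] = (1 3)(2 7)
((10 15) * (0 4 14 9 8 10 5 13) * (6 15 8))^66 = (0 14 6 5)(4 9 15 13) = [14, 1, 2, 3, 9, 0, 5, 7, 8, 15, 10, 11, 12, 4, 6, 13]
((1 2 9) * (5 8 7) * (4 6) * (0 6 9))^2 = (0 4 1)(2 6 9)(5 7 8) = [4, 0, 6, 3, 1, 7, 9, 8, 5, 2]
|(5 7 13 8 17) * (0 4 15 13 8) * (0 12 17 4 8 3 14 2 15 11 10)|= |(0 8 4 11 10)(2 15 13 12 17 5 7 3 14)|= 45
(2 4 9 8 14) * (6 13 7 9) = (2 4 6 13 7 9 8 14) = [0, 1, 4, 3, 6, 5, 13, 9, 14, 8, 10, 11, 12, 7, 2]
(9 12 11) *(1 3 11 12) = [0, 3, 2, 11, 4, 5, 6, 7, 8, 1, 10, 9, 12] = (12)(1 3 11 9)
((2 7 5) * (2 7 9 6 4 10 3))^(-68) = [0, 1, 10, 4, 9, 5, 2, 7, 8, 3, 6] = (2 10 6)(3 4 9)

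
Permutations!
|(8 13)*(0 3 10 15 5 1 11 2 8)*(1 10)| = |(0 3 1 11 2 8 13)(5 10 15)| = 21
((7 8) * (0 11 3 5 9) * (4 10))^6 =(0 11 3 5 9) =[11, 1, 2, 5, 4, 9, 6, 7, 8, 0, 10, 3]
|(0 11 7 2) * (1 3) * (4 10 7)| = |(0 11 4 10 7 2)(1 3)| = 6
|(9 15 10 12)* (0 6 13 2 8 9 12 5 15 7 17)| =24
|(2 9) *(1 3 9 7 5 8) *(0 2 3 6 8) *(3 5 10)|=|(0 2 7 10 3 9 5)(1 6 8)|=21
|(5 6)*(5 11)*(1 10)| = |(1 10)(5 6 11)| = 6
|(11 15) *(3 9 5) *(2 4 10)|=6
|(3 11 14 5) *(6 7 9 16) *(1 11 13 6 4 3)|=|(1 11 14 5)(3 13 6 7 9 16 4)|=28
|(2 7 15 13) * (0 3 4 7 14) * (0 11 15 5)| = 5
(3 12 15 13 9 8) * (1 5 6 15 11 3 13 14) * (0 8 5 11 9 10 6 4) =(0 8 13 10 6 15 14 1 11 3 12 9 5 4) =[8, 11, 2, 12, 0, 4, 15, 7, 13, 5, 6, 3, 9, 10, 1, 14]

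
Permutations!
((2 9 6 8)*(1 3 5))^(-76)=(9)(1 5 3)=[0, 5, 2, 1, 4, 3, 6, 7, 8, 9]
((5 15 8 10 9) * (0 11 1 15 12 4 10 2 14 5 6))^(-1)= [6, 11, 8, 3, 12, 14, 9, 7, 15, 10, 4, 0, 5, 13, 2, 1]= (0 6 9 10 4 12 5 14 2 8 15 1 11)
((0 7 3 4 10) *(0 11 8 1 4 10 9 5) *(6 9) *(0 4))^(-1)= [1, 8, 2, 7, 5, 9, 4, 0, 11, 6, 3, 10]= (0 1 8 11 10 3 7)(4 5 9 6)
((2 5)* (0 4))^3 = [4, 1, 5, 3, 0, 2] = (0 4)(2 5)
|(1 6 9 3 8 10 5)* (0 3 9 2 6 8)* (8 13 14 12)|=14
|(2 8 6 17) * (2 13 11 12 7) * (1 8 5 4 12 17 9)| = 60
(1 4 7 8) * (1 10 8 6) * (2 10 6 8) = (1 4 7 8 6)(2 10) = [0, 4, 10, 3, 7, 5, 1, 8, 6, 9, 2]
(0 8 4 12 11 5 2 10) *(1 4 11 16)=(0 8 11 5 2 10)(1 4 12 16)=[8, 4, 10, 3, 12, 2, 6, 7, 11, 9, 0, 5, 16, 13, 14, 15, 1]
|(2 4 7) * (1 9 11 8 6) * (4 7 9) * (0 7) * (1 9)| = |(0 7 2)(1 4)(6 9 11 8)| = 12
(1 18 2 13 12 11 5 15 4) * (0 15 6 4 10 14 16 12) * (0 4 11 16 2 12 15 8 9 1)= (0 8 9 1 18 12 16 15 10 14 2 13 4)(5 6 11)= [8, 18, 13, 3, 0, 6, 11, 7, 9, 1, 14, 5, 16, 4, 2, 10, 15, 17, 12]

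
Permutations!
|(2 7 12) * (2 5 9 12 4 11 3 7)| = |(3 7 4 11)(5 9 12)| = 12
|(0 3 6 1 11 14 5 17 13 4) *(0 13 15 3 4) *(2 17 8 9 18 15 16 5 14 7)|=|(0 4 13)(1 11 7 2 17 16 5 8 9 18 15 3 6)|=39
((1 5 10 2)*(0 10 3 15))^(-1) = [15, 2, 10, 5, 4, 1, 6, 7, 8, 9, 0, 11, 12, 13, 14, 3] = (0 15 3 5 1 2 10)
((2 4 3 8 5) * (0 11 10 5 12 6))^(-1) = (0 6 12 8 3 4 2 5 10 11) = [6, 1, 5, 4, 2, 10, 12, 7, 3, 9, 11, 0, 8]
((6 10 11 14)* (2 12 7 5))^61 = (2 12 7 5)(6 10 11 14) = [0, 1, 12, 3, 4, 2, 10, 5, 8, 9, 11, 14, 7, 13, 6]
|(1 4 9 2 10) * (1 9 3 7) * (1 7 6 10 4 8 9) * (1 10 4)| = |(10)(1 8 9 2)(3 6 4)| = 12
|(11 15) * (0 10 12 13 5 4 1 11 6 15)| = 8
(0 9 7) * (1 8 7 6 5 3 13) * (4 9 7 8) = (0 7)(1 4 9 6 5 3 13) = [7, 4, 2, 13, 9, 3, 5, 0, 8, 6, 10, 11, 12, 1]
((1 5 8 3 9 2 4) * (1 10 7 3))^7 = [0, 5, 4, 9, 10, 8, 6, 3, 1, 2, 7] = (1 5 8)(2 4 10 7 3 9)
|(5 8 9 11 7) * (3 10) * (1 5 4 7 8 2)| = 6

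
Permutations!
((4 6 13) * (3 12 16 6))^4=[0, 1, 2, 13, 6, 5, 12, 7, 8, 9, 10, 11, 4, 16, 14, 15, 3]=(3 13 16)(4 6 12)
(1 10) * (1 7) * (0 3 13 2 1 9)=(0 3 13 2 1 10 7 9)=[3, 10, 1, 13, 4, 5, 6, 9, 8, 0, 7, 11, 12, 2]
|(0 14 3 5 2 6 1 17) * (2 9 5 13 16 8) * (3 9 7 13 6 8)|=22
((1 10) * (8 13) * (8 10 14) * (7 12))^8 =[0, 13, 2, 3, 4, 5, 6, 7, 1, 9, 8, 11, 12, 14, 10] =(1 13 14 10 8)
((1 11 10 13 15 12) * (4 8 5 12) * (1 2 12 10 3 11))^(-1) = (2 12)(3 11)(4 15 13 10 5 8) = [0, 1, 12, 11, 15, 8, 6, 7, 4, 9, 5, 3, 2, 10, 14, 13]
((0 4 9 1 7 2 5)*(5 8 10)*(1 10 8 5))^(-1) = (0 5 2 7 1 10 9 4) = [5, 10, 7, 3, 0, 2, 6, 1, 8, 4, 9]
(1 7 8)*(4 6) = (1 7 8)(4 6) = [0, 7, 2, 3, 6, 5, 4, 8, 1]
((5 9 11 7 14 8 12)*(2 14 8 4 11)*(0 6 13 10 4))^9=[5, 1, 8, 3, 0, 11, 9, 13, 10, 7, 14, 6, 4, 2, 12]=(0 5 11 6 9 7 13 2 8 10 14 12 4)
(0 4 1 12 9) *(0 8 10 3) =(0 4 1 12 9 8 10 3) =[4, 12, 2, 0, 1, 5, 6, 7, 10, 8, 3, 11, 9]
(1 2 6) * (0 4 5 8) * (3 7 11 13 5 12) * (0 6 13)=(0 4 12 3 7 11)(1 2 13 5 8 6)=[4, 2, 13, 7, 12, 8, 1, 11, 6, 9, 10, 0, 3, 5]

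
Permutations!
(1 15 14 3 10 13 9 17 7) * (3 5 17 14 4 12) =(1 15 4 12 3 10 13 9 14 5 17 7) =[0, 15, 2, 10, 12, 17, 6, 1, 8, 14, 13, 11, 3, 9, 5, 4, 16, 7]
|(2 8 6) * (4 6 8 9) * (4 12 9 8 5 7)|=|(2 8 5 7 4 6)(9 12)|=6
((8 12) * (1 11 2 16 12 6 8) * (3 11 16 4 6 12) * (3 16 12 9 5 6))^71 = (16)(1 12)(2 11 3 4)(5 9 8 6) = [0, 12, 11, 4, 2, 9, 5, 7, 6, 8, 10, 3, 1, 13, 14, 15, 16]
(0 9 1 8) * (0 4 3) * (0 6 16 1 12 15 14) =[9, 8, 2, 6, 3, 5, 16, 7, 4, 12, 10, 11, 15, 13, 0, 14, 1] =(0 9 12 15 14)(1 8 4 3 6 16)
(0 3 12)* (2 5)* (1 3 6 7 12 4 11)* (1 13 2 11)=(0 6 7 12)(1 3 4)(2 5 11 13)=[6, 3, 5, 4, 1, 11, 7, 12, 8, 9, 10, 13, 0, 2]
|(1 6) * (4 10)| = 2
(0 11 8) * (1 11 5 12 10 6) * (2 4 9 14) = [5, 11, 4, 3, 9, 12, 1, 7, 0, 14, 6, 8, 10, 13, 2] = (0 5 12 10 6 1 11 8)(2 4 9 14)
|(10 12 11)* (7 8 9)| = 3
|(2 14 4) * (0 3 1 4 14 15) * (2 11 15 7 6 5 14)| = |(0 3 1 4 11 15)(2 7 6 5 14)| = 30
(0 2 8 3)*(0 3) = (0 2 8) = [2, 1, 8, 3, 4, 5, 6, 7, 0]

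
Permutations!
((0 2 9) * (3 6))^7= (0 2 9)(3 6)= [2, 1, 9, 6, 4, 5, 3, 7, 8, 0]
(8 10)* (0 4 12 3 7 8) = (0 4 12 3 7 8 10) = [4, 1, 2, 7, 12, 5, 6, 8, 10, 9, 0, 11, 3]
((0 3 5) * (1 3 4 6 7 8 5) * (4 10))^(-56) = (10) = [0, 1, 2, 3, 4, 5, 6, 7, 8, 9, 10]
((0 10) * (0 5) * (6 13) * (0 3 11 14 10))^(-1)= (3 5 10 14 11)(6 13)= [0, 1, 2, 5, 4, 10, 13, 7, 8, 9, 14, 3, 12, 6, 11]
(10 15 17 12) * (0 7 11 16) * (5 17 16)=(0 7 11 5 17 12 10 15 16)=[7, 1, 2, 3, 4, 17, 6, 11, 8, 9, 15, 5, 10, 13, 14, 16, 0, 12]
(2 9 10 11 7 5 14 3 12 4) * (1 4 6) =[0, 4, 9, 12, 2, 14, 1, 5, 8, 10, 11, 7, 6, 13, 3] =(1 4 2 9 10 11 7 5 14 3 12 6)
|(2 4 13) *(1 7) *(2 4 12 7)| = |(1 2 12 7)(4 13)| = 4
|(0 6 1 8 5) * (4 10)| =10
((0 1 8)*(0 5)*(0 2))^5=[0, 1, 2, 3, 4, 5, 6, 7, 8]=(8)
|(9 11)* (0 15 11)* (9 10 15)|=|(0 9)(10 15 11)|=6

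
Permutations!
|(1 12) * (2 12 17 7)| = |(1 17 7 2 12)| = 5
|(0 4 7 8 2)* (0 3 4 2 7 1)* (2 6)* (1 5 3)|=12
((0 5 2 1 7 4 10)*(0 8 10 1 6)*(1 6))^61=[4, 5, 0, 3, 1, 6, 7, 2, 10, 9, 8]=(0 4 1 5 6 7 2)(8 10)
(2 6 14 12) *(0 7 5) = (0 7 5)(2 6 14 12) = [7, 1, 6, 3, 4, 0, 14, 5, 8, 9, 10, 11, 2, 13, 12]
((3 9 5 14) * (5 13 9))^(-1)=(3 14 5)(9 13)=[0, 1, 2, 14, 4, 3, 6, 7, 8, 13, 10, 11, 12, 9, 5]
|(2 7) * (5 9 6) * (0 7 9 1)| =7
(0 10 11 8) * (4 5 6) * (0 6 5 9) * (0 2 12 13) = (0 10 11 8 6 4 9 2 12 13) = [10, 1, 12, 3, 9, 5, 4, 7, 6, 2, 11, 8, 13, 0]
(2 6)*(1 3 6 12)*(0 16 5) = (0 16 5)(1 3 6 2 12) = [16, 3, 12, 6, 4, 0, 2, 7, 8, 9, 10, 11, 1, 13, 14, 15, 5]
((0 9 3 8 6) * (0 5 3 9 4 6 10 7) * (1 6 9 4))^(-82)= (0 10 3 6)(1 7 8 5)= [10, 7, 2, 6, 4, 1, 0, 8, 5, 9, 3]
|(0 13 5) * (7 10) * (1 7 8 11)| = 15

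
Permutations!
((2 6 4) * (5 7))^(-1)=[0, 1, 4, 3, 6, 7, 2, 5]=(2 4 6)(5 7)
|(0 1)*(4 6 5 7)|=4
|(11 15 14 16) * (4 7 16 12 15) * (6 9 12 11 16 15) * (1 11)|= |(16)(1 11 4 7 15 14)(6 9 12)|= 6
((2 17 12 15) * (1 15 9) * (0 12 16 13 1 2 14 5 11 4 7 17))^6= [9, 7, 12, 3, 15, 13, 6, 14, 8, 0, 10, 1, 2, 4, 16, 17, 11, 5]= (0 9)(1 7 14 16 11)(2 12)(4 15 17 5 13)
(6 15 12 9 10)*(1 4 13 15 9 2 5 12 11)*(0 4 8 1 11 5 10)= (0 4 13 15 5 12 2 10 6 9)(1 8)= [4, 8, 10, 3, 13, 12, 9, 7, 1, 0, 6, 11, 2, 15, 14, 5]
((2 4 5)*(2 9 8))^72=(2 5 8 4 9)=[0, 1, 5, 3, 9, 8, 6, 7, 4, 2]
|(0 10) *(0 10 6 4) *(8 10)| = |(0 6 4)(8 10)| = 6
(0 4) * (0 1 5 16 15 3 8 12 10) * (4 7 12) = (0 7 12 10)(1 5 16 15 3 8 4) = [7, 5, 2, 8, 1, 16, 6, 12, 4, 9, 0, 11, 10, 13, 14, 3, 15]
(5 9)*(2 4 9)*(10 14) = (2 4 9 5)(10 14) = [0, 1, 4, 3, 9, 2, 6, 7, 8, 5, 14, 11, 12, 13, 10]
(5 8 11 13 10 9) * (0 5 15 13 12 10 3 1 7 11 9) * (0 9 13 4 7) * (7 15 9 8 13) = (0 5 13 3 1)(4 15)(7 11 12 10 8) = [5, 0, 2, 1, 15, 13, 6, 11, 7, 9, 8, 12, 10, 3, 14, 4]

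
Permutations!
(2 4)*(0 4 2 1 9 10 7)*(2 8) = (0 4 1 9 10 7)(2 8) = [4, 9, 8, 3, 1, 5, 6, 0, 2, 10, 7]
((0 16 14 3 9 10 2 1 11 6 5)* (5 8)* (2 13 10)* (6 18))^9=(0 6 1 3)(2 14 5 18)(8 11 9 16)(10 13)=[6, 3, 14, 0, 4, 18, 1, 7, 11, 16, 13, 9, 12, 10, 5, 15, 8, 17, 2]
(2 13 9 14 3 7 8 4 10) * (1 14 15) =(1 14 3 7 8 4 10 2 13 9 15) =[0, 14, 13, 7, 10, 5, 6, 8, 4, 15, 2, 11, 12, 9, 3, 1]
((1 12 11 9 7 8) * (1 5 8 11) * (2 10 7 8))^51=[0, 12, 7, 3, 4, 10, 6, 9, 2, 5, 11, 8, 1]=(1 12)(2 7 9 5 10 11 8)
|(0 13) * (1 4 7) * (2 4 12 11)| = 6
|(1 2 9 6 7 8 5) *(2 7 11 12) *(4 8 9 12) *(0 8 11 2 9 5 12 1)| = 18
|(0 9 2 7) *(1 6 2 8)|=7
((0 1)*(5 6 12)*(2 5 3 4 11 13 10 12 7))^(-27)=(0 1)(2 5 6 7)(3 13)(4 10)(11 12)=[1, 0, 5, 13, 10, 6, 7, 2, 8, 9, 4, 12, 11, 3]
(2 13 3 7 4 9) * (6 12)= [0, 1, 13, 7, 9, 5, 12, 4, 8, 2, 10, 11, 6, 3]= (2 13 3 7 4 9)(6 12)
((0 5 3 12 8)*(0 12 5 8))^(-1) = (0 12 8)(3 5) = [12, 1, 2, 5, 4, 3, 6, 7, 0, 9, 10, 11, 8]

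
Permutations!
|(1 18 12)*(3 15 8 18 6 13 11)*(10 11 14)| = |(1 6 13 14 10 11 3 15 8 18 12)| = 11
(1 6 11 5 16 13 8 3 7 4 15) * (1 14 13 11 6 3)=[0, 3, 2, 7, 15, 16, 6, 4, 1, 9, 10, 5, 12, 8, 13, 14, 11]=(1 3 7 4 15 14 13 8)(5 16 11)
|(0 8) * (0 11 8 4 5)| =6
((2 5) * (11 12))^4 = (12) = [0, 1, 2, 3, 4, 5, 6, 7, 8, 9, 10, 11, 12]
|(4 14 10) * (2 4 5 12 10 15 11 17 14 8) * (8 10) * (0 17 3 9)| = |(0 17 14 15 11 3 9)(2 4 10 5 12 8)| = 42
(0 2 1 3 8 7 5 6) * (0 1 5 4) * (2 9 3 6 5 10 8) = (0 9 3 2 10 8 7 4)(1 6) = [9, 6, 10, 2, 0, 5, 1, 4, 7, 3, 8]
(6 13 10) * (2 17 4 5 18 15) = [0, 1, 17, 3, 5, 18, 13, 7, 8, 9, 6, 11, 12, 10, 14, 2, 16, 4, 15] = (2 17 4 5 18 15)(6 13 10)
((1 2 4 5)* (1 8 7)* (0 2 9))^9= (0 2 4 5 8 7 1 9)= [2, 9, 4, 3, 5, 8, 6, 1, 7, 0]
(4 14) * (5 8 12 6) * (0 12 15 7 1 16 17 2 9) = (0 12 6 5 8 15 7 1 16 17 2 9)(4 14) = [12, 16, 9, 3, 14, 8, 5, 1, 15, 0, 10, 11, 6, 13, 4, 7, 17, 2]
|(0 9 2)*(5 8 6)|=3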